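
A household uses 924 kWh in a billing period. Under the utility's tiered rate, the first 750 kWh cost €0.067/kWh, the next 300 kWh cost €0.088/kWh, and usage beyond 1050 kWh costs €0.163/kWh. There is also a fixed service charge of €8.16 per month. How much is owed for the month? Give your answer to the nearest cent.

First 750 kWh × €0.067 = €50.25
Next 174 kWh × €0.088 = €15.31
Remaining tier: 0 kWh (not reached)
Energy charge = €65.56; + service €8.16 = €73.72

€73.72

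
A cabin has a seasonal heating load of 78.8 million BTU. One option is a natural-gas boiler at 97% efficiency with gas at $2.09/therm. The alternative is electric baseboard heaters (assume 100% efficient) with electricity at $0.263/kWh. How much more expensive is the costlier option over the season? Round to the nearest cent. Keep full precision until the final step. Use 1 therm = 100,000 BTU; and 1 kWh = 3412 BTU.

Heat load = 78.8 × 10⁶ BTU = 78,800,000 BTU
Gas: input = 78,800,000 / 0.97 = 81,237,113 BTU = 812.4 therm → 812.4 × $2.09 = $1,697.86
Electric: 78,800,000 BTU / 3412 = 23,090 kWh → × $0.263 = $6,073.97
Difference = |$1,697.86 − $6,073.97| = $4,376.12

$4376.12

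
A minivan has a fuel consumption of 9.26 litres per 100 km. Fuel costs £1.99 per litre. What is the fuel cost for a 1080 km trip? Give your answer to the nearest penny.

Fuel = 9.26 L/100 km × 1080 km / 100 = 100 L
Cost = 100 L × £1.99/L = £199.02

£199.02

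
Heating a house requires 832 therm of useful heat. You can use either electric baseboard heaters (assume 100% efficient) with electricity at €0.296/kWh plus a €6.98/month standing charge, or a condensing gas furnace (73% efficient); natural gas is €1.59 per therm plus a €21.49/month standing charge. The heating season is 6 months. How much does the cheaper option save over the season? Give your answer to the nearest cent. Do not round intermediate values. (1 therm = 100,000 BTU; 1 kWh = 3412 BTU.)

€5318.60

Heat load = 832 therm × 100,000 = 83,200,000 BTU
Gas: input = 83,200,000 / 0.73 = 113,972,603 BTU = 1,140 therm → 1,140 × €1.59 = €1,812.16; + 6 × €21.49 standing = €1,941.10
Electric: 83,200,000 BTU / 3412 = 24,380 kWh → × €0.296 = €7,217.82; + 6 × €6.98 standing = €7,259.70
Difference = |€1,941.10 − €7,259.70| = €5,318.60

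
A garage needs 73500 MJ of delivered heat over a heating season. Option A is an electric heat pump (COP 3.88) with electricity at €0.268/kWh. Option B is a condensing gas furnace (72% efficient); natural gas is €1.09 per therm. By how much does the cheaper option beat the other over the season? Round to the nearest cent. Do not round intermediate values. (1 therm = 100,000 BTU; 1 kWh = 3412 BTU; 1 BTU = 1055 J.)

Heat load = 73500 MJ = 73,500,000,000 J / 1055 = 69,668,246 BTU
Gas: input = 69,668,246 / 0.720 = 96,761,453 BTU = 967.6 therm → 967.6 × €1.09 = €1,054.70
Heat pump: 69,668,246 BTU / 3412 = 20,420 kWh heat; / 3.88 = 5,263 kWh in → × €0.268 = €1,410.36
Difference = |€1,054.70 − €1,410.36| = €355.66

€355.66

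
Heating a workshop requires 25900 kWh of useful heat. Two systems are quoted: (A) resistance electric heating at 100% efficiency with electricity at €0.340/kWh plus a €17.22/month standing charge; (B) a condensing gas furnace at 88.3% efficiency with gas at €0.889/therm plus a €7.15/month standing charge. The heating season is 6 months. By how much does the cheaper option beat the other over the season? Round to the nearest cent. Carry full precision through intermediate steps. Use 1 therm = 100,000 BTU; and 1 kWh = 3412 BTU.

€7976.71

Heat load = 25900 kWh × 3412 = 88,370,800 BTU
Gas: input = 88,370,800 / 0.883 = 100,080,181 BTU = 1,001 therm → 1,001 × €0.889 = €889.71; + 6 × €7.15 standing = €932.61
Electric: 88,370,800 BTU / 3412 = 25,900 kWh → × €0.340 = €8,806.00; + 6 × €17.22 standing = €8,909.32
Difference = |€932.61 − €8,909.32| = €7,976.71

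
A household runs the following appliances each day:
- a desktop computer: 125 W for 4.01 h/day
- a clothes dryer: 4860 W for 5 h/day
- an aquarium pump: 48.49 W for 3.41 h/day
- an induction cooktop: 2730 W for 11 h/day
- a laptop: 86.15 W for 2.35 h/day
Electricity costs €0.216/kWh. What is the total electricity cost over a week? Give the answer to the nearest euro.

desktop computer: 125 W × 4.01 h × 7 d = 3,509 Wh = 3.509 kWh
clothes dryer: 4860 W × 5 h × 7 d = 170,100 Wh = 170.1 kWh
aquarium pump: 48.49 W × 3.41 h × 7 d = 1,157 Wh = 1.157 kWh
induction cooktop: 2730 W × 11 h × 7 d = 210,210 Wh = 210.2 kWh
laptop: 86.15 W × 2.35 h × 7 d = 1,417 Wh = 1.417 kWh
Total energy = 3.509 + 170.1 + 1.157 + 210.2 + 1.417 = 386.4 kWh
Cost = 386.4 kWh × €0.216 = €83.46 ≈ €83

€83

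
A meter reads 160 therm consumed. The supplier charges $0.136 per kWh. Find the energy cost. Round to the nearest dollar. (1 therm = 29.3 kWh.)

$638

160 therm × (29.3 kWh/therm) = 4,688 kWh
Cost = 4,688 kWh × $0.136/kWh = $637.57 ≈ $638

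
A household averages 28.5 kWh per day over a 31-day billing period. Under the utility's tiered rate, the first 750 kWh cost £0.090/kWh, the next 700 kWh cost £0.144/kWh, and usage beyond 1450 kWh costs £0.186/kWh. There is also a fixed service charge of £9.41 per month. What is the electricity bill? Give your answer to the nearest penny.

Usage = 28.5 kWh/day × 31 days = 883.5 kWh
First 750 kWh × £0.090 = £67.50
Next 133.5 kWh × £0.144 = £19.22
Remaining tier: 0 kWh (not reached)
Energy charge = £86.72; + service £9.41 = £96.13

£96.13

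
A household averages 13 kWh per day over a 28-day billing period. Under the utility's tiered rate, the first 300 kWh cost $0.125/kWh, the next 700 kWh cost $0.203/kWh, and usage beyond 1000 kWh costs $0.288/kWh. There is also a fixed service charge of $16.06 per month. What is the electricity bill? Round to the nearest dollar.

Usage = 13 kWh/day × 28 days = 364 kWh
First 300 kWh × $0.125 = $37.50
Next 64 kWh × $0.203 = $12.99
Remaining tier: 0 kWh (not reached)
Energy charge = $50.49; + service $16.06 = $66.55 ≈ $67

$67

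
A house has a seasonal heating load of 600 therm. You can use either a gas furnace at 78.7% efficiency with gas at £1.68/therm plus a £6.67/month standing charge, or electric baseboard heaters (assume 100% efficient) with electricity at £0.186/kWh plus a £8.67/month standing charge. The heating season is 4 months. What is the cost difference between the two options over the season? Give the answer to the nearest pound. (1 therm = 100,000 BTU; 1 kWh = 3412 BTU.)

£1998

Heat load = 600 therm × 100,000 = 60,000,000 BTU
Gas: input = 60,000,000 / 0.787 = 76,238,882 BTU = 762.4 therm → 762.4 × £1.68 = £1,280.81; + 4 × £6.67 standing = £1,307.49
Electric: 60,000,000 BTU / 3412 = 17,580 kWh → × £0.186 = £3,270.81; + 4 × £8.67 standing = £3,305.49
Difference = |£1,307.49 − £3,305.49| = £1,998.00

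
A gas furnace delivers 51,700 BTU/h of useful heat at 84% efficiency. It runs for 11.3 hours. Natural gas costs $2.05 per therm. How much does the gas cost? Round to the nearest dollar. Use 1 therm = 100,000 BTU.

$14

Heat delivered = 51,700 BTU/h × 11.3 h = 584,210 BTU
Gas input = 584,210 / 0.84 = 695,488 BTU
= 695,488 / 100,000 = 6.955 therm
Cost = 6.955 × $2.05/therm = $14.26 ≈ $14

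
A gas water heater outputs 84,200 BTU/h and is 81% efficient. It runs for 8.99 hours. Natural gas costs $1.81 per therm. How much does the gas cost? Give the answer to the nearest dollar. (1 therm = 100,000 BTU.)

Heat delivered = 84,200 BTU/h × 8.99 h = 756,958 BTU
Gas input = 756,958 / 0.81 = 934,516 BTU
= 934,516 / 100,000 = 9.345 therm
Cost = 9.345 × $1.81/therm = $16.91 ≈ $17

$17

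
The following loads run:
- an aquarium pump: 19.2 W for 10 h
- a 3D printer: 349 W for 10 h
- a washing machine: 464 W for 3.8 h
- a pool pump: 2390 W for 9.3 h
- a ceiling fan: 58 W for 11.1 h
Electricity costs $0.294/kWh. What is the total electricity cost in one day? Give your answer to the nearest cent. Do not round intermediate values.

aquarium pump: 19.2 W × 10 h = 192 Wh = 0.192 kWh
3D printer: 349 W × 10 h = 3,490 Wh = 3.49 kWh
washing machine: 464 W × 3.8 h = 1,763 Wh = 1.763 kWh
pool pump: 2390 W × 9.3 h = 22,227 Wh = 22.23 kWh
ceiling fan: 58 W × 11.1 h = 644 Wh = 0.6438 kWh
Total energy = 0.192 + 3.49 + 1.763 + 22.23 + 0.6438 = 28.32 kWh
Cost = 28.32 kWh × $0.294 = $8.32

$8.32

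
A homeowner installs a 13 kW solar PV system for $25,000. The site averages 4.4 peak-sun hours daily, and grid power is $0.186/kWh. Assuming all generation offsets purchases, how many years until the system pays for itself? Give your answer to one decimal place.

6.4 years

Daily generation = 13 kW × 4.4 h = 57.2 kWh
Annual generation = 57.2 × 365 = 20878 kWh
Annual savings = 20878 × $0.186 = $3,883.31
Payback = $25,000 / $3,883.31 = 6.44 years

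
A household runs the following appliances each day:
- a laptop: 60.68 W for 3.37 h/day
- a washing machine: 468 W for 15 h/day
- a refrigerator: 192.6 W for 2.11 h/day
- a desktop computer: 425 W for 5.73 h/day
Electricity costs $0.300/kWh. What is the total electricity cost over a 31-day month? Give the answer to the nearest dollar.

$94

laptop: 60.68 W × 3.37 h × 31 d = 6,339 Wh = 6.339 kWh
washing machine: 468 W × 15 h × 31 d = 217,620 Wh = 217.6 kWh
refrigerator: 192.6 W × 2.11 h × 31 d = 12,598 Wh = 12.6 kWh
desktop computer: 425 W × 5.73 h × 31 d = 75,493 Wh = 75.49 kWh
Total energy = 6.339 + 217.6 + 12.6 + 75.49 = 312 kWh
Cost = 312 kWh × $0.300 = $93.61 ≈ $94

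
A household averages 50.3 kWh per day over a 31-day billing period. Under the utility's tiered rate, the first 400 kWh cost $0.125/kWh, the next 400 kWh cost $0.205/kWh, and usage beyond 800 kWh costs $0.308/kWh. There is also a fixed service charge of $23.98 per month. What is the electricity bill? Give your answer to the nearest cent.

$389.84

Usage = 50.3 kWh/day × 31 days = 1559.3 kWh
First 400 kWh × $0.125 = $50.00
Next 400 kWh × $0.205 = $82.00
Remaining 759.3 kWh × $0.308 = $233.86
Energy charge = $365.86; + service $23.98 = $389.84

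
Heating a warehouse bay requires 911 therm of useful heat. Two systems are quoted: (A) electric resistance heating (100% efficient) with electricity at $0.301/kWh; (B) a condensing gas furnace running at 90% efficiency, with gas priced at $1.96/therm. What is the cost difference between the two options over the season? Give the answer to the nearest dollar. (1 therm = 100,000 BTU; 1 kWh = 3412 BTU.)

$6053

Heat load = 911 therm × 100,000 = 91,100,000 BTU
Gas: input = 91,100,000 / 0.90 = 101,222,222 BTU = 1,012 therm → 1,012 × $1.96 = $1,983.96
Electric: 91,100,000 BTU / 3412 = 26,700 kWh → × $0.301 = $8,036.66
Difference = |$1,983.96 − $8,036.66| = $6,052.71 ≈ $6053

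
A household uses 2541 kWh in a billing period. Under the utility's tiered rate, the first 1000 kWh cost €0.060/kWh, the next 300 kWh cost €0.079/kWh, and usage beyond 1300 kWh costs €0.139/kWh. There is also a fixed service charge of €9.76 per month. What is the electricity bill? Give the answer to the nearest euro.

First 1000 kWh × €0.060 = €60.00
Next 300 kWh × €0.079 = €23.70
Remaining 1241 kWh × €0.139 = €172.50
Energy charge = €256.20; + service €9.76 = €265.96 ≈ €266

€266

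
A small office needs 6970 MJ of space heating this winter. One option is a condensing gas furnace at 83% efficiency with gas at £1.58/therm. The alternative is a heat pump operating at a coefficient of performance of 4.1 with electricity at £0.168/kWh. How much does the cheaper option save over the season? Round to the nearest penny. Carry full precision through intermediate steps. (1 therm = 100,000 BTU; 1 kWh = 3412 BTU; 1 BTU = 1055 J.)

£46.42

Heat load = 6970 MJ = 6,970,000,000 J / 1055 = 6,606,635 BTU
Gas: input = 6,606,635 / 0.83 = 7,959,801 BTU = 79.6 therm → 79.6 × £1.58 = £125.76
Heat pump: 6,606,635 BTU / 3412 = 1,936 kWh heat; / 4.1 = 472.3 kWh in → × £0.168 = £79.34
Difference = |£125.76 − £79.34| = £46.42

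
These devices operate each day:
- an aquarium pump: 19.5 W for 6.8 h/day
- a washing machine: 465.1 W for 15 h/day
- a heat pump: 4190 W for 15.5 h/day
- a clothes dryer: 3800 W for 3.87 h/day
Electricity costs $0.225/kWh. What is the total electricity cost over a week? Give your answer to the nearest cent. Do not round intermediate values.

$136.65

aquarium pump: 19.5 W × 6.8 h × 7 d = 928 Wh = 0.9282 kWh
washing machine: 465.1 W × 15 h × 7 d = 48,836 Wh = 48.84 kWh
heat pump: 4190 W × 15.5 h × 7 d = 454,615 Wh = 454.6 kWh
clothes dryer: 3800 W × 3.87 h × 7 d = 102,942 Wh = 102.9 kWh
Total energy = 0.9282 + 48.84 + 454.6 + 102.9 = 607.3 kWh
Cost = 607.3 kWh × $0.225 = $136.65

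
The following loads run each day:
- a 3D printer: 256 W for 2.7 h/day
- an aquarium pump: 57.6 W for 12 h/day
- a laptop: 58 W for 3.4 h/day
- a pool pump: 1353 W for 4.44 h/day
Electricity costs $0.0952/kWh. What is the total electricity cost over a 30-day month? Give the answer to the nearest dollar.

3D printer: 256 W × 2.7 h × 30 d = 20,736 Wh = 20.74 kWh
aquarium pump: 57.6 W × 12 h × 30 d = 20,736 Wh = 20.74 kWh
laptop: 58 W × 3.4 h × 30 d = 5,916 Wh = 5.916 kWh
pool pump: 1353 W × 4.44 h × 30 d = 180,220 Wh = 180.2 kWh
Total energy = 20.74 + 20.74 + 5.916 + 180.2 = 227.6 kWh
Cost = 227.6 kWh × $0.0952 = $21.67 ≈ $22

$22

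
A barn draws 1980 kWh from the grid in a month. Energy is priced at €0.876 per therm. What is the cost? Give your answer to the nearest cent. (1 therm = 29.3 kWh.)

€59.20

1980 kWh × (0.03413 therm/kWh) = 67.58 therm
Cost = 67.58 therm × €0.876/therm = €59.20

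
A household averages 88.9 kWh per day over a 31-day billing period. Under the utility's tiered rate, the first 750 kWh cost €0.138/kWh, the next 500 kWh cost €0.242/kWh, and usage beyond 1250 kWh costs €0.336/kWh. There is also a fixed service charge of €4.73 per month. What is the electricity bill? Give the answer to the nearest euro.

€735

Usage = 88.9 kWh/day × 31 days = 2755.9 kWh
First 750 kWh × €0.138 = €103.50
Next 500 kWh × €0.242 = €121.00
Remaining 1505.9 kWh × €0.336 = €505.98
Energy charge = €730.48; + service €4.73 = €735.21 ≈ €735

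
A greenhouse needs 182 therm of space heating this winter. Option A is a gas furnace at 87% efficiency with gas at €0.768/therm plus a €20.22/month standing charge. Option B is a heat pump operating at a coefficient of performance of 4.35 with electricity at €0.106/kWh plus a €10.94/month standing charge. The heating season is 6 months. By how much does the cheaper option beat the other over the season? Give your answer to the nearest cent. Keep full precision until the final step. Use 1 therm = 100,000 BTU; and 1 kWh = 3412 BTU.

Heat load = 182 therm × 100,000 = 18,200,000 BTU
Gas: input = 18,200,000 / 0.87 = 20,919,540 BTU = 209.2 therm → 209.2 × €0.768 = €160.66; + 6 × €20.22 standing = €281.98
Heat pump: 18,200,000 BTU / 3412 = 5,334 kWh heat; / 4.35 = 1,226 kWh in → × €0.106 = €129.98; + 6 × €10.94 standing = €195.62
Difference = |€281.98 − €195.62| = €86.36

€86.36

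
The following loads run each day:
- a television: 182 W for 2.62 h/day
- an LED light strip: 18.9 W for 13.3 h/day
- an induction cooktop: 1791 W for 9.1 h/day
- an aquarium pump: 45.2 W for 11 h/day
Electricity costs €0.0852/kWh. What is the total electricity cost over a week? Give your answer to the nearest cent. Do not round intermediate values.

€10.45

television: 182 W × 2.62 h × 7 d = 3,338 Wh = 3.338 kWh
LED light strip: 18.9 W × 13.3 h × 7 d = 1,760 Wh = 1.76 kWh
induction cooktop: 1791 W × 9.1 h × 7 d = 114,087 Wh = 114.1 kWh
aquarium pump: 45.2 W × 11 h × 7 d = 3,480 Wh = 3.48 kWh
Total energy = 3.338 + 1.76 + 114.1 + 3.48 = 122.7 kWh
Cost = 122.7 kWh × €0.0852 = €10.45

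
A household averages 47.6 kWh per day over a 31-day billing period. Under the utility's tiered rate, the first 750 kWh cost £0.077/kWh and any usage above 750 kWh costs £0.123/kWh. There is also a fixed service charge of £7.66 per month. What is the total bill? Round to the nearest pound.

£155

Usage = 47.6 kWh/day × 31 days = 1475.6 kWh
First 750 kWh × £0.077 = £57.75
Remaining 725.6 kWh × £0.123 = £89.25
Energy charge = £147.00; + service £7.66 = £154.66 ≈ £155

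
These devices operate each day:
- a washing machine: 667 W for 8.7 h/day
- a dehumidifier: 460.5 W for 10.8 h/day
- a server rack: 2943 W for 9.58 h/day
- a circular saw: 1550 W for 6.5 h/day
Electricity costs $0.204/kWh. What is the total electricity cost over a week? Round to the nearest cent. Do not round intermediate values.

washing machine: 667 W × 8.7 h × 7 d = 40,620 Wh = 40.62 kWh
dehumidifier: 460.5 W × 10.8 h × 7 d = 34,814 Wh = 34.81 kWh
server rack: 2943 W × 9.58 h × 7 d = 197,358 Wh = 197.4 kWh
circular saw: 1550 W × 6.5 h × 7 d = 70,525 Wh = 70.53 kWh
Total energy = 40.62 + 34.81 + 197.4 + 70.53 = 343.3 kWh
Cost = 343.3 kWh × $0.204 = $70.04

$70.04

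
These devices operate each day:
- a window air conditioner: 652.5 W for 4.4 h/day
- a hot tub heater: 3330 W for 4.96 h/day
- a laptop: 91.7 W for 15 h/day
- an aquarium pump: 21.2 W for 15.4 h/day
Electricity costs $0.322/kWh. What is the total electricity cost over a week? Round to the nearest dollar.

window air conditioner: 652.5 W × 4.4 h × 7 d = 20,097 Wh = 20.1 kWh
hot tub heater: 3330 W × 4.96 h × 7 d = 115,618 Wh = 115.6 kWh
laptop: 91.7 W × 15 h × 7 d = 9,628 Wh = 9.629 kWh
aquarium pump: 21.2 W × 15.4 h × 7 d = 2,285 Wh = 2.285 kWh
Total energy = 20.1 + 115.6 + 9.629 + 2.285 = 147.6 kWh
Cost = 147.6 kWh × $0.322 = $47.54 ≈ $48

$48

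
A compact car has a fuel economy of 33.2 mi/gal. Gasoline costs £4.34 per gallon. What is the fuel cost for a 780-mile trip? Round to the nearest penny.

£101.96

Fuel = 780 mi / 33.2 mpg = 23.49 gal
Cost = 23.49 gal × £4.34/gal = £101.96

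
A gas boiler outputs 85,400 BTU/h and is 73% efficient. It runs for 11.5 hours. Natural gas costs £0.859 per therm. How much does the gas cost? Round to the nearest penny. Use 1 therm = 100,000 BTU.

£11.56

Heat delivered = 85,400 BTU/h × 11.5 h = 982,100 BTU
Gas input = 982,100 / 0.73 = 1,345,342 BTU
= 1,345,342 / 100,000 = 13.45 therm
Cost = 13.45 × £0.859/therm = £11.56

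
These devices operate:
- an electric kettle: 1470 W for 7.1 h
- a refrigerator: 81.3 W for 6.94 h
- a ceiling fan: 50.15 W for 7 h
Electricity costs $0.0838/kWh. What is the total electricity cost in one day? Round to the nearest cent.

$0.95

electric kettle: 1470 W × 7.1 h = 10,437 Wh = 10.44 kWh
refrigerator: 81.3 W × 6.94 h = 564 Wh = 0.5642 kWh
ceiling fan: 50.15 W × 7 h = 351 Wh = 0.3511 kWh
Total energy = 10.44 + 0.5642 + 0.3511 = 11.35 kWh
Cost = 11.35 kWh × $0.0838 = $0.95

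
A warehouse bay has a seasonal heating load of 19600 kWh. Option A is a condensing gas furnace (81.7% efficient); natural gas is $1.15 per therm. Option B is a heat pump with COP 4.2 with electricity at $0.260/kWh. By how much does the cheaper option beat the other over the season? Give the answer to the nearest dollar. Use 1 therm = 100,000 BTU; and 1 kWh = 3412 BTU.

Heat load = 19600 kWh × 3412 = 66,875,200 BTU
Gas: input = 66,875,200 / 0.817 = 81,854,590 BTU = 818.5 therm → 818.5 × $1.15 = $941.33
Heat pump: 66,875,200 BTU / 3412 = 19,600 kWh heat; / 4.2 = 4,667 kWh in → × $0.260 = $1,213.33
Difference = |$941.33 − $1,213.33| = $272.01 ≈ $272

$272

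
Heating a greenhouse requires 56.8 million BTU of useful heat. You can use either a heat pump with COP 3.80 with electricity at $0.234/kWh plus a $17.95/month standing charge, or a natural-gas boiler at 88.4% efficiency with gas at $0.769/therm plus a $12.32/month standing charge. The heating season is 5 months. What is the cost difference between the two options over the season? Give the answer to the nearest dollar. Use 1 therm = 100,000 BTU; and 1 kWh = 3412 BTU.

Heat load = 56.8 × 10⁶ BTU = 56,800,000 BTU
Gas: input = 56,800,000 / 0.884 = 64,253,394 BTU = 642.5 therm → 642.5 × $0.769 = $494.11; + 5 × $12.32 standing = $555.71
Heat pump: 56,800,000 BTU / 3412 = 16,650 kWh heat; / 3.80 = 4,381 kWh in → × $0.234 = $1,025.11; + 5 × $17.95 standing = $1,114.86
Difference = |$555.71 − $1,114.86| = $559.15 ≈ $559

$559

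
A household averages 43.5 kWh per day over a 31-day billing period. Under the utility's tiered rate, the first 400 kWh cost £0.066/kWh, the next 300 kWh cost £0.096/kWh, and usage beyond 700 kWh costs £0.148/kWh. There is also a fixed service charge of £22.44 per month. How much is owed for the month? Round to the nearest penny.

£173.62

Usage = 43.5 kWh/day × 31 days = 1348.5 kWh
First 400 kWh × £0.066 = £26.40
Next 300 kWh × £0.096 = £28.80
Remaining 648.5 kWh × £0.148 = £95.98
Energy charge = £151.18; + service £22.44 = £173.62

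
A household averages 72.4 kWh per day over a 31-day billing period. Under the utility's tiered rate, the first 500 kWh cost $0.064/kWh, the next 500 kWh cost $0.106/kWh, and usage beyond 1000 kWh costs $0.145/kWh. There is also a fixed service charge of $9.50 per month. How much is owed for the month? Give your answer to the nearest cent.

Usage = 72.4 kWh/day × 31 days = 2244.4 kWh
First 500 kWh × $0.064 = $32.00
Next 500 kWh × $0.106 = $53.00
Remaining 1244.4 kWh × $0.145 = $180.44
Energy charge = $265.44; + service $9.50 = $274.94

$274.94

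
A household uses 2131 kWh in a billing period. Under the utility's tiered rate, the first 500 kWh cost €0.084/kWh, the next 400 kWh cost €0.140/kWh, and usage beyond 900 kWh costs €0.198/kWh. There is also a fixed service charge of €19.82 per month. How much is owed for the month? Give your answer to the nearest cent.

First 500 kWh × €0.084 = €42.00
Next 400 kWh × €0.140 = €56.00
Remaining 1231 kWh × €0.198 = €243.74
Energy charge = €341.74; + service €19.82 = €361.56

€361.56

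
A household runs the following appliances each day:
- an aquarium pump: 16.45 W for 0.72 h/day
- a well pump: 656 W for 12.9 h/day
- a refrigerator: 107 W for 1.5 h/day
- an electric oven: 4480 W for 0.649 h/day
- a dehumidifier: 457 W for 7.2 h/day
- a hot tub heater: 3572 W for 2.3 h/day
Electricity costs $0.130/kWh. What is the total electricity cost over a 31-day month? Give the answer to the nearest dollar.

$93

aquarium pump: 16.45 W × 0.72 h × 31 d = 367 Wh = 0.3672 kWh
well pump: 656 W × 12.9 h × 31 d = 262,334 Wh = 262.3 kWh
refrigerator: 107 W × 1.5 h × 31 d = 4,976 Wh = 4.976 kWh
electric oven: 4480 W × 0.649 h × 31 d = 90,133 Wh = 90.13 kWh
dehumidifier: 457 W × 7.2 h × 31 d = 102,002 Wh = 102 kWh
hot tub heater: 3572 W × 2.3 h × 31 d = 254,684 Wh = 254.7 kWh
Total energy = 0.3672 + 262.3 + 4.976 + 90.13 + 102 + 254.7 = 714.5 kWh
Cost = 714.5 kWh × $0.130 = $92.88 ≈ $93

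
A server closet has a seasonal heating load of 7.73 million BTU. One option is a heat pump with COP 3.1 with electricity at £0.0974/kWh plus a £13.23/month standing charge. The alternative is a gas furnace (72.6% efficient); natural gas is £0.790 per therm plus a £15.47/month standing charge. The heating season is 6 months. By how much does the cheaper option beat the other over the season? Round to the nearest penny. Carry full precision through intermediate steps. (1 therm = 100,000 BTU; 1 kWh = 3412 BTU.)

Heat load = 7.73 × 10⁶ BTU = 7,730,000 BTU
Gas: input = 7,730,000 / 0.726 = 10,647,383 BTU = 106.5 therm → 106.5 × £0.790 = £84.11; + 6 × £15.47 standing = £176.93
Heat pump: 7,730,000 BTU / 3412 = 2,266 kWh heat; / 3.1 = 730.8 kWh in → × £0.0974 = £71.18; + 6 × £13.23 standing = £150.56
Difference = |£176.93 − £150.56| = £26.37

£26.37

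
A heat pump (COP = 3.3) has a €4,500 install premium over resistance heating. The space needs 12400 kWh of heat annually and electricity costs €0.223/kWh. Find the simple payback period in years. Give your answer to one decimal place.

2.3 years

Resistance: 12400 kWh × €0.223 = €2,765.20/yr
Heat pump: 12400 / 3.3 = 3758 kWh in → × €0.223 = €837.94/yr
Annual savings = €1,927.26
Payback = €4,500 / €1,927.26 = 2.33 years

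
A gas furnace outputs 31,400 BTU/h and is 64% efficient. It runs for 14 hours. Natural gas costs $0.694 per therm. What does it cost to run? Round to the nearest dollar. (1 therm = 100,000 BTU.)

Heat delivered = 31,400 BTU/h × 14 h = 439,600 BTU
Gas input = 439,600 / 0.64 = 686,875 BTU
= 686,875 / 100,000 = 6.869 therm
Cost = 6.869 × $0.694/therm = $4.77 ≈ $5

$5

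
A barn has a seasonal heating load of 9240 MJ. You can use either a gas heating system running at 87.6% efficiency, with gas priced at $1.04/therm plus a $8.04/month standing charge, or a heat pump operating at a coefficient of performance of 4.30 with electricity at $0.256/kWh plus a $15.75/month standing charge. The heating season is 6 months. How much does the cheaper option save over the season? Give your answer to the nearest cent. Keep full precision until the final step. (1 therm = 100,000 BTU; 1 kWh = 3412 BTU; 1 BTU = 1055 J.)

Heat load = 9240 MJ = 9,240,000,000 J / 1055 = 8,758,294 BTU
Gas: input = 8,758,294 / 0.876 = 9,998,052 BTU = 99.98 therm → 99.98 × $1.04 = $103.98; + 6 × $8.04 standing = $152.22
Heat pump: 8,758,294 BTU / 3412 = 2,567 kWh heat; / 4.30 = 597 kWh in → × $0.256 = $152.82; + 6 × $15.75 standing = $247.32
Difference = |$152.22 − $247.32| = $95.10

$95.10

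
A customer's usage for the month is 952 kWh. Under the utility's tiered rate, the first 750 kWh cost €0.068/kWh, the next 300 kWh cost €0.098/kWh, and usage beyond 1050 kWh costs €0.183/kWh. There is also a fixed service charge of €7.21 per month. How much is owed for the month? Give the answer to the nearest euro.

€78

First 750 kWh × €0.068 = €51.00
Next 202 kWh × €0.098 = €19.80
Remaining tier: 0 kWh (not reached)
Energy charge = €70.80; + service €7.21 = €78.01 ≈ €78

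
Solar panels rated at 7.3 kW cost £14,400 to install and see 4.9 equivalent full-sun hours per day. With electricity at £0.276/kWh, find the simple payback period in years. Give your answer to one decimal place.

4.0 years

Daily generation = 7.3 kW × 4.9 h = 35.77 kWh
Annual generation = 35.77 × 365 = 13056 kWh
Annual savings = 13056 × £0.276 = £3,603.47
Payback = £14,400 / £3,603.47 = 4 years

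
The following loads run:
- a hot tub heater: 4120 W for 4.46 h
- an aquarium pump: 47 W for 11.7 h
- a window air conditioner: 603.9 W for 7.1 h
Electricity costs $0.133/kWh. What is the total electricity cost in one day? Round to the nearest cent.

$3.09

hot tub heater: 4120 W × 4.46 h = 18,375 Wh = 18.38 kWh
aquarium pump: 47 W × 11.7 h = 550 Wh = 0.5499 kWh
window air conditioner: 603.9 W × 7.1 h = 4,288 Wh = 4.288 kWh
Total energy = 18.38 + 0.5499 + 4.288 = 23.21 kWh
Cost = 23.21 kWh × $0.133 = $3.09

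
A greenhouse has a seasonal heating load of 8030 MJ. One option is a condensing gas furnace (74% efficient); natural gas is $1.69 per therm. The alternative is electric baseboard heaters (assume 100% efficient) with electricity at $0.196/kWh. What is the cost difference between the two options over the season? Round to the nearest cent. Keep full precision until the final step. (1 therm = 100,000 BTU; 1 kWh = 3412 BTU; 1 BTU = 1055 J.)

Heat load = 8030 MJ = 8,030,000,000 J / 1055 = 7,611,374 BTU
Gas: input = 7,611,374 / 0.74 = 10,285,641 BTU = 102.9 therm → 102.9 × $1.69 = $173.83
Electric: 7,611,374 BTU / 3412 = 2,231 kWh → × $0.196 = $437.23
Difference = |$173.83 − $437.23| = $263.40

$263.40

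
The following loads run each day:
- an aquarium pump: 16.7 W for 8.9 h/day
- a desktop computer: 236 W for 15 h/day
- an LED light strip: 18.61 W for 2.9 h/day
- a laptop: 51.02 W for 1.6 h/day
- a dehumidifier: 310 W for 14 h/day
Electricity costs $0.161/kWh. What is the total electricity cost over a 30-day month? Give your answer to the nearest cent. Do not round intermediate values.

$39.43

aquarium pump: 16.7 W × 8.9 h × 30 d = 4,459 Wh = 4.459 kWh
desktop computer: 236 W × 15 h × 30 d = 106,200 Wh = 106.2 kWh
LED light strip: 18.61 W × 2.9 h × 30 d = 1,619 Wh = 1.619 kWh
laptop: 51.02 W × 1.6 h × 30 d = 2,449 Wh = 2.449 kWh
dehumidifier: 310 W × 14 h × 30 d = 130,200 Wh = 130.2 kWh
Total energy = 4.459 + 106.2 + 1.619 + 2.449 + 130.2 = 244.9 kWh
Cost = 244.9 kWh × $0.161 = $39.43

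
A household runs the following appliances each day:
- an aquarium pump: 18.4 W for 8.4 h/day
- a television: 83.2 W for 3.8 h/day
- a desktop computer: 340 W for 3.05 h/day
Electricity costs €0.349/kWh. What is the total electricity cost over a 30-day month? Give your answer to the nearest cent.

aquarium pump: 18.4 W × 8.4 h × 30 d = 4,637 Wh = 4.637 kWh
television: 83.2 W × 3.8 h × 30 d = 9,485 Wh = 9.485 kWh
desktop computer: 340 W × 3.05 h × 30 d = 31,110 Wh = 31.11 kWh
Total energy = 4.637 + 9.485 + 31.11 = 45.23 kWh
Cost = 45.23 kWh × €0.349 = €15.79

€15.79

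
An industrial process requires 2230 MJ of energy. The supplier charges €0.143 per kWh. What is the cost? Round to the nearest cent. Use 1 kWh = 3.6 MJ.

€88.58

2230 MJ × (0.27778 kWh/MJ) = 619.4 kWh
Cost = 619.4 kWh × €0.143/kWh = €88.58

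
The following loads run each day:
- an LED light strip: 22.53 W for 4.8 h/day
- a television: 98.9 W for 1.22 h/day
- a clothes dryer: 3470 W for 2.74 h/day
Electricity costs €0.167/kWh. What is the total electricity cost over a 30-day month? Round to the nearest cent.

LED light strip: 22.53 W × 4.8 h × 30 d = 3,244 Wh = 3.244 kWh
television: 98.9 W × 1.22 h × 30 d = 3,620 Wh = 3.62 kWh
clothes dryer: 3470 W × 2.74 h × 30 d = 285,234 Wh = 285.2 kWh
Total energy = 3.244 + 3.62 + 285.2 = 292.1 kWh
Cost = 292.1 kWh × €0.167 = €48.78

€48.78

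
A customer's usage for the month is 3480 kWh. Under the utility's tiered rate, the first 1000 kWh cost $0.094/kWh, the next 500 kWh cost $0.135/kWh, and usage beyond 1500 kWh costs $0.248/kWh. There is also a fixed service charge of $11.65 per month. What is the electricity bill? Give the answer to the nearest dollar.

$664

First 1000 kWh × $0.094 = $94.00
Next 500 kWh × $0.135 = $67.50
Remaining 1980 kWh × $0.248 = $491.04
Energy charge = $652.54; + service $11.65 = $664.19 ≈ $664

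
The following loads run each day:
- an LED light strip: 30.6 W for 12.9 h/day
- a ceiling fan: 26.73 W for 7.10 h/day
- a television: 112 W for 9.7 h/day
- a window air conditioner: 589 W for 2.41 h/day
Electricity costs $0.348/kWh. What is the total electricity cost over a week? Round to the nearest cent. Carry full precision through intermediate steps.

$7.53

LED light strip: 30.6 W × 12.9 h × 7 d = 2,763 Wh = 2.763 kWh
ceiling fan: 26.73 W × 7.10 h × 7 d = 1,328 Wh = 1.328 kWh
television: 112 W × 9.7 h × 7 d = 7,605 Wh = 7.605 kWh
window air conditioner: 589 W × 2.41 h × 7 d = 9,936 Wh = 9.936 kWh
Total energy = 2.763 + 1.328 + 7.605 + 9.936 = 21.63 kWh
Cost = 21.63 kWh × $0.348 = $7.53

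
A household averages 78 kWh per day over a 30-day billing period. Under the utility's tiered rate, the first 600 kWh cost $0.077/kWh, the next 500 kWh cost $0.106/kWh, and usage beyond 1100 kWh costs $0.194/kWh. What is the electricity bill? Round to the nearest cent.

$339.76

Usage = 78 kWh/day × 30 days = 2340 kWh
First 600 kWh × $0.077 = $46.20
Next 500 kWh × $0.106 = $53.00
Remaining 1240 kWh × $0.194 = $240.56
Total = $339.76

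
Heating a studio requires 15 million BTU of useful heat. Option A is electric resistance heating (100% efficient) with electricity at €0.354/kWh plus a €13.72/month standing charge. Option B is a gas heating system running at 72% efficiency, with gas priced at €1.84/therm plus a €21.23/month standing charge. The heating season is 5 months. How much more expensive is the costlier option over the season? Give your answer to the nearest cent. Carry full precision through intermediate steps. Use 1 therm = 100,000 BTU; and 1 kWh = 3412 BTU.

Heat load = 15 × 10⁶ BTU = 15,000,000 BTU
Gas: input = 15,000,000 / 0.72 = 20,833,333 BTU = 208.3 therm → 208.3 × €1.84 = €383.33; + 5 × €21.23 standing = €489.48
Electric: 15,000,000 BTU / 3412 = 4,396 kWh → × €0.354 = €1,556.27; + 5 × €13.72 standing = €1,624.87
Difference = |€489.48 − €1,624.87| = €1,135.39

€1135.39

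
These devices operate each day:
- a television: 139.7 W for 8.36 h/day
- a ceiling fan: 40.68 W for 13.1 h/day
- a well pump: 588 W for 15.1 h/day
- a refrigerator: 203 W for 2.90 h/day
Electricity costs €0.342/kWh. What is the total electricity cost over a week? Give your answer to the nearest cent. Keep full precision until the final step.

€26.74

television: 139.7 W × 8.36 h × 7 d = 8,175 Wh = 8.175 kWh
ceiling fan: 40.68 W × 13.1 h × 7 d = 3,730 Wh = 3.73 kWh
well pump: 588 W × 15.1 h × 7 d = 62,152 Wh = 62.15 kWh
refrigerator: 203 W × 2.90 h × 7 d = 4,121 Wh = 4.121 kWh
Total energy = 8.175 + 3.73 + 62.15 + 4.121 = 78.18 kWh
Cost = 78.18 kWh × €0.342 = €26.74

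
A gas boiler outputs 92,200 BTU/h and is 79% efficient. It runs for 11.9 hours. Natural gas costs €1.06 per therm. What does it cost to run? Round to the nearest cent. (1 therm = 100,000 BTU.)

Heat delivered = 92,200 BTU/h × 11.9 h = 1,097,180 BTU
Gas input = 1,097,180 / 0.79 = 1,388,835 BTU
= 1,388,835 / 100,000 = 13.89 therm
Cost = 13.89 × €1.06/therm = €14.72

€14.72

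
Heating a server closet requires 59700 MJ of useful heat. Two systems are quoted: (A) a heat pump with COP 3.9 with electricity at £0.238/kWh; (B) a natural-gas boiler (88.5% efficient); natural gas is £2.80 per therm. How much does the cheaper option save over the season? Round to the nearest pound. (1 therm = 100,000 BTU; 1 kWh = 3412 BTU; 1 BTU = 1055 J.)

Heat load = 59700 MJ = 59,700,000,000 J / 1055 = 56,587,678 BTU
Gas: input = 56,587,678 / 0.885 = 63,940,879 BTU = 639.4 therm → 639.4 × £2.80 = £1,790.34
Heat pump: 56,587,678 BTU / 3412 = 16,580 kWh heat; / 3.9 = 4,253 kWh in → × £0.238 = £1,012.10
Difference = |£1,790.34 − £1,012.10| = £778.24 ≈ £778

£778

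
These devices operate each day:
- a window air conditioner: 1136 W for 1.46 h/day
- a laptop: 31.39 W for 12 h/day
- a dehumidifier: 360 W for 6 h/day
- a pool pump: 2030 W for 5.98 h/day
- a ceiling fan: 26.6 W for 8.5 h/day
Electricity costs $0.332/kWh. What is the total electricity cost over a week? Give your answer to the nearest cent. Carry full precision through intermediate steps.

$38.49

window air conditioner: 1136 W × 1.46 h × 7 d = 11,610 Wh = 11.61 kWh
laptop: 31.39 W × 12 h × 7 d = 2,637 Wh = 2.637 kWh
dehumidifier: 360 W × 6 h × 7 d = 15,120 Wh = 15.12 kWh
pool pump: 2030 W × 5.98 h × 7 d = 84,976 Wh = 84.98 kWh
ceiling fan: 26.6 W × 8.5 h × 7 d = 1,583 Wh = 1.583 kWh
Total energy = 11.61 + 2.637 + 15.12 + 84.98 + 1.583 = 115.9 kWh
Cost = 115.9 kWh × $0.332 = $38.49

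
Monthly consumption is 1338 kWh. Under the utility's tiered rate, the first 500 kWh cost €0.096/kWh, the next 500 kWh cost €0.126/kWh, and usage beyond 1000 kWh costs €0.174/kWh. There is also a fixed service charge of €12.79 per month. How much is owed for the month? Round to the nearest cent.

First 500 kWh × €0.096 = €48.00
Next 500 kWh × €0.126 = €63.00
Remaining 338 kWh × €0.174 = €58.81
Energy charge = €169.81; + service €12.79 = €182.60

€182.60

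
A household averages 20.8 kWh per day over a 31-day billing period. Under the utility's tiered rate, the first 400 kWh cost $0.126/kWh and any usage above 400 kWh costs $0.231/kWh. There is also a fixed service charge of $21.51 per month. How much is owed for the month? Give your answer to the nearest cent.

$128.46

Usage = 20.8 kWh/day × 31 days = 644.8 kWh
First 400 kWh × $0.126 = $50.40
Remaining 244.8 kWh × $0.231 = $56.55
Energy charge = $106.95; + service $21.51 = $128.46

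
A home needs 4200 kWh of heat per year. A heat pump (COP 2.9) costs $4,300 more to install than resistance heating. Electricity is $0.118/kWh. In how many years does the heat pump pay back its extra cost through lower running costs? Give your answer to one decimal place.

Resistance: 4200 kWh × $0.118 = $495.60/yr
Heat pump: 4200 / 2.9 = 1448 kWh in → × $0.118 = $170.90/yr
Annual savings = $324.70
Payback = $4,300 / $324.70 = 13.2 years

13.2 years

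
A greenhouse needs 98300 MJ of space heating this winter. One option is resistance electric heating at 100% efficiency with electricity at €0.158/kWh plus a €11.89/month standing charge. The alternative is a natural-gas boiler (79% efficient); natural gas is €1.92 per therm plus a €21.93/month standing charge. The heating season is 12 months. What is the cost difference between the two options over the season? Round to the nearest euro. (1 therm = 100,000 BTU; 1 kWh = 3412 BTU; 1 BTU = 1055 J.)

€1930

Heat load = 98300 MJ = 98,300,000,000 J / 1055 = 93,175,355 BTU
Gas: input = 93,175,355 / 0.79 = 117,943,488 BTU = 1,179 therm → 1,179 × €1.92 = €2,264.51; + 12 × €21.93 standing = €2,527.67
Electric: 93,175,355 BTU / 3412 = 27,310 kWh → × €0.158 = €4,314.69; + 12 × €11.89 standing = €4,457.37
Difference = |€2,527.67 − €4,457.37| = €1,929.69 ≈ €1930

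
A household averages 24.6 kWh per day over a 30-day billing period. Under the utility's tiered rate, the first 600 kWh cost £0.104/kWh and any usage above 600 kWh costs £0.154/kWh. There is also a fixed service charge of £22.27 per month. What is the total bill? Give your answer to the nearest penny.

£105.92

Usage = 24.6 kWh/day × 30 days = 738 kWh
First 600 kWh × £0.104 = £62.40
Remaining 138 kWh × £0.154 = £21.25
Energy charge = £83.65; + service £22.27 = £105.92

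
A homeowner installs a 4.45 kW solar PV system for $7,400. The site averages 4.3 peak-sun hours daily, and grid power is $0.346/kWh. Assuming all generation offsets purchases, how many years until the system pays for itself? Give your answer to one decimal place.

Daily generation = 4.45 kW × 4.3 h = 19.14 kWh
Annual generation = 19.14 × 365 = 6984.3 kWh
Annual savings = 6984.3 × $0.346 = $2,416.56
Payback = $7,400 / $2,416.56 = 3.06 years

3.1 years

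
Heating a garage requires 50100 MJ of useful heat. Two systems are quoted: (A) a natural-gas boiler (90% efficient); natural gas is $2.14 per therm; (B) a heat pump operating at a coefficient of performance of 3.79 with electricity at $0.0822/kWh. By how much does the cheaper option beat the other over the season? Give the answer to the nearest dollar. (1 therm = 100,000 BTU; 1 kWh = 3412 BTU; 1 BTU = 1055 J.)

Heat load = 50100 MJ = 50,100,000,000 J / 1055 = 47,488,152 BTU
Gas: input = 47,488,152 / 0.90 = 52,764,613 BTU = 527.6 therm → 527.6 × $2.14 = $1,129.16
Heat pump: 47,488,152 BTU / 3412 = 13,920 kWh heat; / 3.79 = 3,672 kWh in → × $0.0822 = $301.86
Difference = |$1,129.16 − $301.86| = $827.30 ≈ $827

$827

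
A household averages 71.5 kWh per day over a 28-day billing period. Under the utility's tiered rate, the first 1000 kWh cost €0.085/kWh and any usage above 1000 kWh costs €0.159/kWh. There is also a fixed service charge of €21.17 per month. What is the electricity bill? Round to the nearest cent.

Usage = 71.5 kWh/day × 28 days = 2002 kWh
First 1000 kWh × €0.085 = €85.00
Remaining 1002 kWh × €0.159 = €159.32
Energy charge = €244.32; + service €21.17 = €265.49

€265.49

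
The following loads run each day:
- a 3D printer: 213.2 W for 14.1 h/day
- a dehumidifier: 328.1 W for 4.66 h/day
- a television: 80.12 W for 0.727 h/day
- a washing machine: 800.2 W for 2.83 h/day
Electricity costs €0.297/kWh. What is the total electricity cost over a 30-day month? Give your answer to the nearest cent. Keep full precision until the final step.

3D printer: 213.2 W × 14.1 h × 30 d = 90,184 Wh = 90.18 kWh
dehumidifier: 328.1 W × 4.66 h × 30 d = 45,868 Wh = 45.87 kWh
television: 80.12 W × 0.727 h × 30 d = 1,747 Wh = 1.747 kWh
washing machine: 800.2 W × 2.83 h × 30 d = 67,937 Wh = 67.94 kWh
Total energy = 90.18 + 45.87 + 1.747 + 67.94 = 205.7 kWh
Cost = 205.7 kWh × €0.297 = €61.10

€61.10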